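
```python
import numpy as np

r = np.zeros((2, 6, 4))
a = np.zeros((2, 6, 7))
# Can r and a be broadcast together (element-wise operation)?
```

No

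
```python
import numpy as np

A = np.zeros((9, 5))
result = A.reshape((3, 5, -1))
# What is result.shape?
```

(3, 5, 3)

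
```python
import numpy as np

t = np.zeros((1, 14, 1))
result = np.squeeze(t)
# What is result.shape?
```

(14,)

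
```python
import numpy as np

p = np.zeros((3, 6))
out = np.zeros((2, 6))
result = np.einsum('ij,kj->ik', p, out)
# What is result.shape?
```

(3, 2)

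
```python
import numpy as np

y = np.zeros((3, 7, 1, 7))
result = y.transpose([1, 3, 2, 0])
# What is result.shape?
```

(7, 7, 1, 3)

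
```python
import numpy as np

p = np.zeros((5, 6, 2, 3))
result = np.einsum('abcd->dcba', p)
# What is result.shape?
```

(3, 2, 6, 5)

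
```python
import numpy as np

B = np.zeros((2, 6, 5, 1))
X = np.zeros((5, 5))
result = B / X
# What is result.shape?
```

(2, 6, 5, 5)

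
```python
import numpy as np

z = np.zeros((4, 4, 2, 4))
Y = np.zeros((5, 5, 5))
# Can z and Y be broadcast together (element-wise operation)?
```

No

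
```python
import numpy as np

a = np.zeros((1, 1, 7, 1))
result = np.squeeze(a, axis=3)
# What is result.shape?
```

(1, 1, 7)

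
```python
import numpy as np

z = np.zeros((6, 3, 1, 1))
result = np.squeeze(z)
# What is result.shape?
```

(6, 3)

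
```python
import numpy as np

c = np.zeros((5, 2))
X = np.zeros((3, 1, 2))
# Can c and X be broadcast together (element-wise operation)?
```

Yes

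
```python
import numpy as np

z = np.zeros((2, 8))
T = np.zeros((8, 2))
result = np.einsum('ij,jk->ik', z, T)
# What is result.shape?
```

(2, 2)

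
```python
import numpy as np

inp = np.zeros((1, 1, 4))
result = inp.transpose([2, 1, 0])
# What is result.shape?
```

(4, 1, 1)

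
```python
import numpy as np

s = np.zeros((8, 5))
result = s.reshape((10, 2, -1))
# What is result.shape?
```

(10, 2, 2)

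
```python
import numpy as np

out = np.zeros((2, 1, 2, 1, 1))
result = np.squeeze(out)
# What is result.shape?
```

(2, 2)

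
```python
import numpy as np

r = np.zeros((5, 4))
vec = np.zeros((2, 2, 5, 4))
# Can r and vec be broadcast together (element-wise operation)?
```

Yes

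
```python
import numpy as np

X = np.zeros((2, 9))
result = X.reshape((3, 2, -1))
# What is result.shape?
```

(3, 2, 3)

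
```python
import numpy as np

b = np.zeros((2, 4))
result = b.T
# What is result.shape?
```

(4, 2)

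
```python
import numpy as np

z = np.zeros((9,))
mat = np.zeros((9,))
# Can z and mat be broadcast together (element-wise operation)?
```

Yes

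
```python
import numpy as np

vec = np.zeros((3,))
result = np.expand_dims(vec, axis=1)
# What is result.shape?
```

(3, 1)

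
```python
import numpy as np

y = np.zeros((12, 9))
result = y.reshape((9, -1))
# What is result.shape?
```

(9, 12)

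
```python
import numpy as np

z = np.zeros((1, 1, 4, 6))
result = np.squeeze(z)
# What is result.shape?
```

(4, 6)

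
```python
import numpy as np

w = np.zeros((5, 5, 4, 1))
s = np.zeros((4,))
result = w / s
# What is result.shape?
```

(5, 5, 4, 4)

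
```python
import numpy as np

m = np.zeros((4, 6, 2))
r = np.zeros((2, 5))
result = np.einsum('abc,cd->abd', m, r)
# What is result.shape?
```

(4, 6, 5)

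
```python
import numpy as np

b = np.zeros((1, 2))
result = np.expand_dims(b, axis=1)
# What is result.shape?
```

(1, 1, 2)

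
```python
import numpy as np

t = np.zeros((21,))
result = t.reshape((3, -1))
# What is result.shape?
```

(3, 7)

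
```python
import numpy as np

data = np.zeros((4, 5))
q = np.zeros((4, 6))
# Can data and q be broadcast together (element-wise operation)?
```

No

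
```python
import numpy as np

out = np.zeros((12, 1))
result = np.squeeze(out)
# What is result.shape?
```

(12,)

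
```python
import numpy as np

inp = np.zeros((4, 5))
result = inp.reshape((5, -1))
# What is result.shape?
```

(5, 4)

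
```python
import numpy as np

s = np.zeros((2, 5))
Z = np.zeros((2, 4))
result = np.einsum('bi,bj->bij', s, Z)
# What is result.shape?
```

(2, 5, 4)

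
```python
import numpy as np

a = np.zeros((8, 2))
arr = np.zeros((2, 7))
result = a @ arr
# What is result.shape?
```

(8, 7)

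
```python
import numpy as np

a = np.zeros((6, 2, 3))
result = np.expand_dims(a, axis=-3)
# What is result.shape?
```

(6, 1, 2, 3)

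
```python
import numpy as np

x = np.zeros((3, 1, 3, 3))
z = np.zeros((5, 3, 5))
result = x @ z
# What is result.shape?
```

(3, 5, 3, 5)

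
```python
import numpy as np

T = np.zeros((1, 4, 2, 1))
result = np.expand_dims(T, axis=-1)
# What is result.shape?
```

(1, 4, 2, 1, 1)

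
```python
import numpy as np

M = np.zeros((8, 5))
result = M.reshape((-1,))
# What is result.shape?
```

(40,)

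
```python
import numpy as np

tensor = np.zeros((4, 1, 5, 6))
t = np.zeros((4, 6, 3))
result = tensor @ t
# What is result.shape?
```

(4, 4, 5, 3)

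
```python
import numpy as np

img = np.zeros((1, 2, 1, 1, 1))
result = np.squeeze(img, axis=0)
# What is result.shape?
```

(2, 1, 1, 1)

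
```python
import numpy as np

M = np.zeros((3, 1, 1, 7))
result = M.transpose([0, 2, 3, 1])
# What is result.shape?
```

(3, 1, 7, 1)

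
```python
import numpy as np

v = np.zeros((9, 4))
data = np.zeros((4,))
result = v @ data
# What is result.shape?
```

(9,)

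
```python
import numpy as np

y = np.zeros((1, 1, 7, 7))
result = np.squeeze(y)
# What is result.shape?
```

(7, 7)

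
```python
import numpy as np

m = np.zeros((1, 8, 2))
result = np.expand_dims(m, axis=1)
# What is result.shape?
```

(1, 1, 8, 2)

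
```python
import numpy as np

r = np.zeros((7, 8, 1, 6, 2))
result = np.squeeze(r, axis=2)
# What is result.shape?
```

(7, 8, 6, 2)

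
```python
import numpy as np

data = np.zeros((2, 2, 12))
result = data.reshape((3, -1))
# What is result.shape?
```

(3, 16)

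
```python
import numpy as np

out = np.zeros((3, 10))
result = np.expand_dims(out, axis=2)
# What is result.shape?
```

(3, 10, 1)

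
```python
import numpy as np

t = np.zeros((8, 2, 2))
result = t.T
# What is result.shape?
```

(2, 2, 8)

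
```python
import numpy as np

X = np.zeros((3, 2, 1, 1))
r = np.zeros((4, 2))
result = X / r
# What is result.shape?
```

(3, 2, 4, 2)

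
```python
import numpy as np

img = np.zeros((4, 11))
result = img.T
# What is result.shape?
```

(11, 4)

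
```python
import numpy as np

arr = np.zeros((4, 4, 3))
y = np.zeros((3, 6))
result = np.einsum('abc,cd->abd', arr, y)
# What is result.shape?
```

(4, 4, 6)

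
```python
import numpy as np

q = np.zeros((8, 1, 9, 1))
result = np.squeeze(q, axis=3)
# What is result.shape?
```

(8, 1, 9)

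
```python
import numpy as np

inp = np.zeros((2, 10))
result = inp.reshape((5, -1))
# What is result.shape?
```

(5, 4)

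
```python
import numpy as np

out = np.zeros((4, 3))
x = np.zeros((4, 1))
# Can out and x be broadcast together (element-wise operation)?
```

Yes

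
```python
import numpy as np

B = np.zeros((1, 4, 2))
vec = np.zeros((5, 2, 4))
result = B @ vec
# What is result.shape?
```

(5, 4, 4)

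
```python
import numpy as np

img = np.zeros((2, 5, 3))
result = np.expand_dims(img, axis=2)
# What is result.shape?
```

(2, 5, 1, 3)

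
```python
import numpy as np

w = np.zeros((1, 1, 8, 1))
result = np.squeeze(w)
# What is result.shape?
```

(8,)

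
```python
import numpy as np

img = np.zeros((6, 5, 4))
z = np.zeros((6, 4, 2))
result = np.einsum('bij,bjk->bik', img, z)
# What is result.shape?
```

(6, 5, 2)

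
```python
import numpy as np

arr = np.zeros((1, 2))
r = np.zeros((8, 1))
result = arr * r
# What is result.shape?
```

(8, 2)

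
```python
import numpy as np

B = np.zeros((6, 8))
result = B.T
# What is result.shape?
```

(8, 6)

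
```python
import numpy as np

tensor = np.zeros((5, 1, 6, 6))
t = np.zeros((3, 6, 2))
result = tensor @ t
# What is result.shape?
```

(5, 3, 6, 2)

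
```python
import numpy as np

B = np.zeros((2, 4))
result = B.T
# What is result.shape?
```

(4, 2)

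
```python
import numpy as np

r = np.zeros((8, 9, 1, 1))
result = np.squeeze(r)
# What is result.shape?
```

(8, 9)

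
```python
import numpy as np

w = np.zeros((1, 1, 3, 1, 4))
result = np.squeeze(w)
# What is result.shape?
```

(3, 4)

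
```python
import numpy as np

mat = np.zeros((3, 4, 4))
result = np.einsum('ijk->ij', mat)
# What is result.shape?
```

(3, 4)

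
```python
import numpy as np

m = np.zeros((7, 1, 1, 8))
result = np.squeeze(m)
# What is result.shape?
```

(7, 8)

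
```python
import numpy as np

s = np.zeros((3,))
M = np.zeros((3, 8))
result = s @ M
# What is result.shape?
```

(8,)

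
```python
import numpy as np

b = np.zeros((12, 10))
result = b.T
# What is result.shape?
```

(10, 12)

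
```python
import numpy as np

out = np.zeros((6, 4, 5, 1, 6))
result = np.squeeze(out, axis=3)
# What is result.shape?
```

(6, 4, 5, 6)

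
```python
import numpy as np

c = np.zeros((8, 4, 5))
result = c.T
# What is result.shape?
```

(5, 4, 8)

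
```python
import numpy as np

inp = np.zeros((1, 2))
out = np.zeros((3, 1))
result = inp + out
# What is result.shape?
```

(3, 2)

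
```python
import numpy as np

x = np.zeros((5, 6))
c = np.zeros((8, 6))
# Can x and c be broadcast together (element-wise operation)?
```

No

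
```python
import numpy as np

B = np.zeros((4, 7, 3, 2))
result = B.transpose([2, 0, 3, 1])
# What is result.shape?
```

(3, 4, 2, 7)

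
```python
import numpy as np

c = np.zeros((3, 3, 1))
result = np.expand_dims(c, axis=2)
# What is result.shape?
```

(3, 3, 1, 1)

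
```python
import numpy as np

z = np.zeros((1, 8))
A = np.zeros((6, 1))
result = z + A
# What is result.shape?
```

(6, 8)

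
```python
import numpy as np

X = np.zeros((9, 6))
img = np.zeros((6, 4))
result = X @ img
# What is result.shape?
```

(9, 4)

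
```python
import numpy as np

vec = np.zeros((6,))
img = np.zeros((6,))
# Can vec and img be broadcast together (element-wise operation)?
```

Yes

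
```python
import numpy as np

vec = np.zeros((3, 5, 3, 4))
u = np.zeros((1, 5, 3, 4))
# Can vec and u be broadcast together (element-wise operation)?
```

Yes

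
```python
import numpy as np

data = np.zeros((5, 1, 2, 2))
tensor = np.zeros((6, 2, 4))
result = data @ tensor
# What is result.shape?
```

(5, 6, 2, 4)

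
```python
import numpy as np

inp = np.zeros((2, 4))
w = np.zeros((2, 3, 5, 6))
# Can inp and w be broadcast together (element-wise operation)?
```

No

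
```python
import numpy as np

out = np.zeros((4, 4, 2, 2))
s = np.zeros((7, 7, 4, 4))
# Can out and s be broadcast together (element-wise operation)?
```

No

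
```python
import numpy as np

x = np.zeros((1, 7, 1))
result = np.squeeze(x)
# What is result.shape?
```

(7,)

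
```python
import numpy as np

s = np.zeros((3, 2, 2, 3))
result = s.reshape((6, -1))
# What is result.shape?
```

(6, 6)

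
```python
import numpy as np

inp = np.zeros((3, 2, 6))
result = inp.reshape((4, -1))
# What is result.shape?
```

(4, 9)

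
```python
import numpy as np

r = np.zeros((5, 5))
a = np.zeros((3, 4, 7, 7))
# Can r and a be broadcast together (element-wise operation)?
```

No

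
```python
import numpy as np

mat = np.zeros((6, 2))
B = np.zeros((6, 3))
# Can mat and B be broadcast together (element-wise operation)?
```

No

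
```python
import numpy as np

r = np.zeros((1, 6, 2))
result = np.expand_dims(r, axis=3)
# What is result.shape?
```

(1, 6, 2, 1)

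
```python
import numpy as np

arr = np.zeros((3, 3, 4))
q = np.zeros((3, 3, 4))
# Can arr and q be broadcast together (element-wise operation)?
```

Yes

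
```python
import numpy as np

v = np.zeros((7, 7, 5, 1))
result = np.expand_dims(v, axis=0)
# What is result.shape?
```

(1, 7, 7, 5, 1)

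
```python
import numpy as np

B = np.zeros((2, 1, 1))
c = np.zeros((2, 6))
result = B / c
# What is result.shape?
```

(2, 2, 6)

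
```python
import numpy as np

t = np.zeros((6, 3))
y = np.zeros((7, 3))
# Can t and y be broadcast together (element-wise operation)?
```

No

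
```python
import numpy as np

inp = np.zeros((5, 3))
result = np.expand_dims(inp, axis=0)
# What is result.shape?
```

(1, 5, 3)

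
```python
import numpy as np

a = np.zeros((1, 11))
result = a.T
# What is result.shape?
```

(11, 1)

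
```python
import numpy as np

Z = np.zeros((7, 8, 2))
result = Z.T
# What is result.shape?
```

(2, 8, 7)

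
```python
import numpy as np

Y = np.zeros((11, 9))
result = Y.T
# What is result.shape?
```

(9, 11)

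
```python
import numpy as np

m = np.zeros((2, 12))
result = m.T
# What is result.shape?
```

(12, 2)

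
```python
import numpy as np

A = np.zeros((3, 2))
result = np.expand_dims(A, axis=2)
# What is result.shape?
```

(3, 2, 1)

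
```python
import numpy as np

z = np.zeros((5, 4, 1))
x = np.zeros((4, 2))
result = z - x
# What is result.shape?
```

(5, 4, 2)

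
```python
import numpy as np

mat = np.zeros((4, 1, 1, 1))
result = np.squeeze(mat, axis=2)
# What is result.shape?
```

(4, 1, 1)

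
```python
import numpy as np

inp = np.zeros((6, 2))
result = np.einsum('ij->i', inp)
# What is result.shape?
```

(6,)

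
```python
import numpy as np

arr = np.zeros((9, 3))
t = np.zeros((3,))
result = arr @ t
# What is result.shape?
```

(9,)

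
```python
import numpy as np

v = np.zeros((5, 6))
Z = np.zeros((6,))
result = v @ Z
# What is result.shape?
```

(5,)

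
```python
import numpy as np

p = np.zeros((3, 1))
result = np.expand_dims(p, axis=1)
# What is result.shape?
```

(3, 1, 1)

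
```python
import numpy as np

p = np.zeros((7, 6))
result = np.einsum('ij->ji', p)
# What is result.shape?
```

(6, 7)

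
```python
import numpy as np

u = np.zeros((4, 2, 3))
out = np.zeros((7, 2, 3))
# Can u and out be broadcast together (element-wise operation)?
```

No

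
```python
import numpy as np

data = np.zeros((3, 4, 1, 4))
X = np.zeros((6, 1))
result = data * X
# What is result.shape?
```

(3, 4, 6, 4)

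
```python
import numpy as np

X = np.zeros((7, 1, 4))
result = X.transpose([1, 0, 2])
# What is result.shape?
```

(1, 7, 4)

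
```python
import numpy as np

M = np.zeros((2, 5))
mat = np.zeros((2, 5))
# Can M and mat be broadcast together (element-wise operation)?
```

Yes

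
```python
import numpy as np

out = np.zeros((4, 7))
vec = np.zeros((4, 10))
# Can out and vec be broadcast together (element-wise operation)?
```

No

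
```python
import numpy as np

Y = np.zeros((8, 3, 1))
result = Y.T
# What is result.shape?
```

(1, 3, 8)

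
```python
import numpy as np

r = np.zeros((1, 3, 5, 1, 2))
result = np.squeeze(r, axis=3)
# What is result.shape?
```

(1, 3, 5, 2)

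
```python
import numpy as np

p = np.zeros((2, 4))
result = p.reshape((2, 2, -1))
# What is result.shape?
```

(2, 2, 2)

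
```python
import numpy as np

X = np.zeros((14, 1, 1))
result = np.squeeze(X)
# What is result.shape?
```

(14,)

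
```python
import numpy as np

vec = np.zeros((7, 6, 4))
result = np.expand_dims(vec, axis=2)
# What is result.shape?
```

(7, 6, 1, 4)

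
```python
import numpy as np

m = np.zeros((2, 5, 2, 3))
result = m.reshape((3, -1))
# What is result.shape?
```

(3, 20)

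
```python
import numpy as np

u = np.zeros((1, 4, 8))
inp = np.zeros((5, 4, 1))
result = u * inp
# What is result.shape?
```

(5, 4, 8)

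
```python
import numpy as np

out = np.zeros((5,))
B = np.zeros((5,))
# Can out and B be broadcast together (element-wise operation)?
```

Yes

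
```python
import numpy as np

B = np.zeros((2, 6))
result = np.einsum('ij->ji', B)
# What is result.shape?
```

(6, 2)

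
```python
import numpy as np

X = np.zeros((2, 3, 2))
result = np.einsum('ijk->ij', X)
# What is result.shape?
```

(2, 3)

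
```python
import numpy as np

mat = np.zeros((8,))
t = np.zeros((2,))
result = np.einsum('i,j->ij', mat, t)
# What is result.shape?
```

(8, 2)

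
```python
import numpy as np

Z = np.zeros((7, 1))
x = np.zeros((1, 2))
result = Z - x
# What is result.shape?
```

(7, 2)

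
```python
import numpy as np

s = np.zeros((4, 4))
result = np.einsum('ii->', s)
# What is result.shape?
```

()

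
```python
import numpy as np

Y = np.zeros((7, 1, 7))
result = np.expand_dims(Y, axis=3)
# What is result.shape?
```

(7, 1, 7, 1)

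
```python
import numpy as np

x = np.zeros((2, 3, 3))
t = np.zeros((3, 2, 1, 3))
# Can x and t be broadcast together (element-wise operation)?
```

Yes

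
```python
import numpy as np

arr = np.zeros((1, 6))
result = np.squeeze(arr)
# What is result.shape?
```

(6,)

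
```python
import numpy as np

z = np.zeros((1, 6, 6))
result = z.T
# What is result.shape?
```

(6, 6, 1)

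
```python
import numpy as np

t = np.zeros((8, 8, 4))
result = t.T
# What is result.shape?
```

(4, 8, 8)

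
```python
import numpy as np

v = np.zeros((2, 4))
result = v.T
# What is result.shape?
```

(4, 2)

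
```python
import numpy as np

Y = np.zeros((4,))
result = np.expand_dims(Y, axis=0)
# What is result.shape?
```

(1, 4)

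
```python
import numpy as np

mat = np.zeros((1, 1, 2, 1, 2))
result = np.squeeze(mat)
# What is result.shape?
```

(2, 2)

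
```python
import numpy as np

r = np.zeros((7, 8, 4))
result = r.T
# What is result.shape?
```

(4, 8, 7)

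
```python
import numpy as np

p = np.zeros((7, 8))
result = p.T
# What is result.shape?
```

(8, 7)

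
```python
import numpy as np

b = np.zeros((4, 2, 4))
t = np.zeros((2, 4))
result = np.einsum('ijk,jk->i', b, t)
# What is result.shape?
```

(4,)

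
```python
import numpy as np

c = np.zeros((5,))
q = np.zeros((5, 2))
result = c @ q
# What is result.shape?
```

(2,)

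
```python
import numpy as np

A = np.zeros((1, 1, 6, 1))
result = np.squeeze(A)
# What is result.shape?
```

(6,)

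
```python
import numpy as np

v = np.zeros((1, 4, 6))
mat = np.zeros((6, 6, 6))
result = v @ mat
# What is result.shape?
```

(6, 4, 6)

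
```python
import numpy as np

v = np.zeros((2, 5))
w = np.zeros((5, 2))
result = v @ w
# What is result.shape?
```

(2, 2)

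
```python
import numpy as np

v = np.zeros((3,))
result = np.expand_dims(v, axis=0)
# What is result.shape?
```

(1, 3)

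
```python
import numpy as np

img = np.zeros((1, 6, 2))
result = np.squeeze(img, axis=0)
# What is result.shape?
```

(6, 2)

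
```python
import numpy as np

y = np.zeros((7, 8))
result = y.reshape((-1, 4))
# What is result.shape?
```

(14, 4)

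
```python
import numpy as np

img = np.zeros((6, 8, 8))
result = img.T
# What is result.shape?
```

(8, 8, 6)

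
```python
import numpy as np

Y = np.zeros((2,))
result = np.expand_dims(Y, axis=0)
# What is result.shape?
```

(1, 2)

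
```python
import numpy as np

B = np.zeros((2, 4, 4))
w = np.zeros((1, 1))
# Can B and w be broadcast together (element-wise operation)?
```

Yes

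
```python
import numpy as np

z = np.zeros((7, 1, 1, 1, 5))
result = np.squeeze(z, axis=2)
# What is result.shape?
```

(7, 1, 1, 5)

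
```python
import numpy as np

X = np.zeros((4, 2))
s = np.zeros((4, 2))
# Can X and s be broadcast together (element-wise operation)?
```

Yes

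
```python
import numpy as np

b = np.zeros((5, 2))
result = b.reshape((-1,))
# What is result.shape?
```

(10,)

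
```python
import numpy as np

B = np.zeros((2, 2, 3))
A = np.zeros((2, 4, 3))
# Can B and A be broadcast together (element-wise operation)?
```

No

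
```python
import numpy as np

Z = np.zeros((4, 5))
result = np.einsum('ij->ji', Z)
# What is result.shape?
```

(5, 4)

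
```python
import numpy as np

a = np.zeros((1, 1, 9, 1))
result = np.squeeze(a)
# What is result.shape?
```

(9,)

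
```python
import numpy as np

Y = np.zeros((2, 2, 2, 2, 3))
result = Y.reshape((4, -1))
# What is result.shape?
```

(4, 12)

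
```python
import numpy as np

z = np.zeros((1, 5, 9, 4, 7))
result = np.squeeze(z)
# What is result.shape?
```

(5, 9, 4, 7)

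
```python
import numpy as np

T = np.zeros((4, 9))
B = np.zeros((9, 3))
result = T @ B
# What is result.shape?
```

(4, 3)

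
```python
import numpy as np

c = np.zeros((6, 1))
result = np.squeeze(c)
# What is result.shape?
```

(6,)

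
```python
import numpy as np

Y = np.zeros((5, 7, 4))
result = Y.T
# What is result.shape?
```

(4, 7, 5)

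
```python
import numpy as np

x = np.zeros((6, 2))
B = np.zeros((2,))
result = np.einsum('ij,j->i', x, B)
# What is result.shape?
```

(6,)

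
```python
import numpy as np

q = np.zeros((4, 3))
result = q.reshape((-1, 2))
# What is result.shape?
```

(6, 2)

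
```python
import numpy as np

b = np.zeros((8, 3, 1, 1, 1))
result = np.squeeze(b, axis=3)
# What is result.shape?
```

(8, 3, 1, 1)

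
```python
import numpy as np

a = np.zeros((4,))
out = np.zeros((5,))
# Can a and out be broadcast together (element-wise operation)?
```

No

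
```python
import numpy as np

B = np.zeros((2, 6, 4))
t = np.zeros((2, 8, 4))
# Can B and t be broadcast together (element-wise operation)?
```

No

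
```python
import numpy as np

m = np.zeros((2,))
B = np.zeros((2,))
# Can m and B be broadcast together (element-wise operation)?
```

Yes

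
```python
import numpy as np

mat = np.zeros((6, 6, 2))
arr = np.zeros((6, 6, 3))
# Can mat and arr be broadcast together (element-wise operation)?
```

No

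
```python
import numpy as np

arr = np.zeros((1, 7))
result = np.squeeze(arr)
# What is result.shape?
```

(7,)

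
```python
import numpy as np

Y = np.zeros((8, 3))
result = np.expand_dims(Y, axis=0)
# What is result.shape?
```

(1, 8, 3)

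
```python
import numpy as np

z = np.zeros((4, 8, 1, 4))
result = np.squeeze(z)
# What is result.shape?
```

(4, 8, 4)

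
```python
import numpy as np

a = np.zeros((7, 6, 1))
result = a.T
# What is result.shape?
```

(1, 6, 7)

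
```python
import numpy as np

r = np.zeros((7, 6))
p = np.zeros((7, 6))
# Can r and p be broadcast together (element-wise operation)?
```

Yes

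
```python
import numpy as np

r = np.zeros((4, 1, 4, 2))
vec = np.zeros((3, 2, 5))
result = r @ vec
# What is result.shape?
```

(4, 3, 4, 5)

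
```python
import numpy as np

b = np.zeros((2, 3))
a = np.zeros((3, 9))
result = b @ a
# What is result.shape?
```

(2, 9)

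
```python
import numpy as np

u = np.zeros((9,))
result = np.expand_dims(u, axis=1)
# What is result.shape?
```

(9, 1)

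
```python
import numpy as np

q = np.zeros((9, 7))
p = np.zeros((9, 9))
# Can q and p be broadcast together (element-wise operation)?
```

No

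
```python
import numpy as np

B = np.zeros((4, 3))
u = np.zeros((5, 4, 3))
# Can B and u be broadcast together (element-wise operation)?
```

Yes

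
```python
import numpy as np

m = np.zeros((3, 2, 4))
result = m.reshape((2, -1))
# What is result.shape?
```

(2, 12)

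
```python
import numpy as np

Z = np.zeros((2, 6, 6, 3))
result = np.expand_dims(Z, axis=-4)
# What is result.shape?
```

(2, 1, 6, 6, 3)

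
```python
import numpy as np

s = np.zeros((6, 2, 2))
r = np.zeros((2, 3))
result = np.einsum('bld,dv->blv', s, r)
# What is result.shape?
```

(6, 2, 3)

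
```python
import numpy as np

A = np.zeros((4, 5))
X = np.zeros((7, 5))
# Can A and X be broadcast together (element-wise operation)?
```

No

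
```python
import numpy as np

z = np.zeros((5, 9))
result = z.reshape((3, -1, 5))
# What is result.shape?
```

(3, 3, 5)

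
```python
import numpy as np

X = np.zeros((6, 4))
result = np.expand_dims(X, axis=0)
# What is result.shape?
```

(1, 6, 4)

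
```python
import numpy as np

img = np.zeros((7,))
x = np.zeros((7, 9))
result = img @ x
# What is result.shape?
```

(9,)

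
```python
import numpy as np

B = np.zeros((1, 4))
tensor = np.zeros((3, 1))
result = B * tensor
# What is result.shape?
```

(3, 4)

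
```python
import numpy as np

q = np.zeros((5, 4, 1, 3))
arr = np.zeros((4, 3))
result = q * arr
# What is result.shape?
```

(5, 4, 4, 3)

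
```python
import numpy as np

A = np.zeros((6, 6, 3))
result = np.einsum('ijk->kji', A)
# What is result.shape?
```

(3, 6, 6)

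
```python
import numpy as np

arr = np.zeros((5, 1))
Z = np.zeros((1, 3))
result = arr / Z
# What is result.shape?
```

(5, 3)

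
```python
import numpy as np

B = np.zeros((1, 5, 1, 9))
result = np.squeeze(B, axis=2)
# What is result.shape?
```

(1, 5, 9)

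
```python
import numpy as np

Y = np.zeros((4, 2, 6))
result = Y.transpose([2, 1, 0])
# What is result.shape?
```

(6, 2, 4)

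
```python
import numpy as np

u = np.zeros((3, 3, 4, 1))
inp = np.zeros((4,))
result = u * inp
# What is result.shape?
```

(3, 3, 4, 4)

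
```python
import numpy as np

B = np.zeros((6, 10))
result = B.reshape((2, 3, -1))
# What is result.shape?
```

(2, 3, 10)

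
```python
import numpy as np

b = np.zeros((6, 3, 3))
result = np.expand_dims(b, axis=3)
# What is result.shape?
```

(6, 3, 3, 1)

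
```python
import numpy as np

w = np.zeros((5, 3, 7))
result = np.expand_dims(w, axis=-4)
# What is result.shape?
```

(1, 5, 3, 7)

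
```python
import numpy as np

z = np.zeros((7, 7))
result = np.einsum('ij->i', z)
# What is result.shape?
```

(7,)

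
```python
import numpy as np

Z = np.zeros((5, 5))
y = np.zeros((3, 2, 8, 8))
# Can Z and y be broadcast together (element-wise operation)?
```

No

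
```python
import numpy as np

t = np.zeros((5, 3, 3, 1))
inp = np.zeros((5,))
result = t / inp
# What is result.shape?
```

(5, 3, 3, 5)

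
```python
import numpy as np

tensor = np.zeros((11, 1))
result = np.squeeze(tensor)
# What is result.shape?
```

(11,)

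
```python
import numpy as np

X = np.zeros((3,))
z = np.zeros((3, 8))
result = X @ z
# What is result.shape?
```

(8,)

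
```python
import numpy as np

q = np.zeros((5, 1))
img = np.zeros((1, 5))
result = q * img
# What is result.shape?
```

(5, 5)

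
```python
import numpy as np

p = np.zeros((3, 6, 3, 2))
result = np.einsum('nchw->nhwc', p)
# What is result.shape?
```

(3, 3, 2, 6)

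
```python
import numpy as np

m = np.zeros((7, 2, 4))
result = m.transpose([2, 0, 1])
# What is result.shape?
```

(4, 7, 2)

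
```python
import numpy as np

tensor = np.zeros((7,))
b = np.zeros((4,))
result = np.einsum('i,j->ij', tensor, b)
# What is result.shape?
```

(7, 4)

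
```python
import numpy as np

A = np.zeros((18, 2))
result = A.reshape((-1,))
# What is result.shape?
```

(36,)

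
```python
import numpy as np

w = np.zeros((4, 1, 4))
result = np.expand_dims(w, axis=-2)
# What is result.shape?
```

(4, 1, 1, 4)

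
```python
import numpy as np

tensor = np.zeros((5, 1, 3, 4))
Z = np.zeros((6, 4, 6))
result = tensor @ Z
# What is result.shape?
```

(5, 6, 3, 6)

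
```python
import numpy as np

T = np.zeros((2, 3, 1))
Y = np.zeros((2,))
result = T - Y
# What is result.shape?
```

(2, 3, 2)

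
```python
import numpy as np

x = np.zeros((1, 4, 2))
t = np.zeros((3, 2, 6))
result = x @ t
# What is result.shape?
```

(3, 4, 6)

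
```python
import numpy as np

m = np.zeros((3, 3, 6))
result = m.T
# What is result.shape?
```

(6, 3, 3)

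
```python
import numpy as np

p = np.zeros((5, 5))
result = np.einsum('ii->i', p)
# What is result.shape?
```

(5,)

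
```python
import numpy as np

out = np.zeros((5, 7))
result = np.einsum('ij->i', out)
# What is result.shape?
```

(5,)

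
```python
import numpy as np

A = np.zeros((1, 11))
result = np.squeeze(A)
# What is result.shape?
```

(11,)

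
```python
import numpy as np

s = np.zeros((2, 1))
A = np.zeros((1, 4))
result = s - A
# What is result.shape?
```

(2, 4)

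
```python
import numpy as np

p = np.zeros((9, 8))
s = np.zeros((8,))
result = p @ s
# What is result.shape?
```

(9,)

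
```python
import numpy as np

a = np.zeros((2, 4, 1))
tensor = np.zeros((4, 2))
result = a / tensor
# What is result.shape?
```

(2, 4, 2)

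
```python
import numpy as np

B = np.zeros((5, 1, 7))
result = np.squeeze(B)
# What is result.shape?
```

(5, 7)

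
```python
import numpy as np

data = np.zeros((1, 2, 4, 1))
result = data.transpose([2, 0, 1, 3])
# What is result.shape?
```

(4, 1, 2, 1)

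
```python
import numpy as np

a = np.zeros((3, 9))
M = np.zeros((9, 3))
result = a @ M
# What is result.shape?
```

(3, 3)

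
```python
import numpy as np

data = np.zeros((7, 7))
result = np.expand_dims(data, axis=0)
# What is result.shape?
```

(1, 7, 7)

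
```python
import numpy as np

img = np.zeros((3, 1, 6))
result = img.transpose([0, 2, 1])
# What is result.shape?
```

(3, 6, 1)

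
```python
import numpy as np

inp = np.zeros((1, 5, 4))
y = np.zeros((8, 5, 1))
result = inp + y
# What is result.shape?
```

(8, 5, 4)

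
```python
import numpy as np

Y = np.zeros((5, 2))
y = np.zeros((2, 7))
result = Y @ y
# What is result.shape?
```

(5, 7)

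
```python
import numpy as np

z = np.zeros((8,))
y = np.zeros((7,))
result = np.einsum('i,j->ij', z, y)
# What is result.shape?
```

(8, 7)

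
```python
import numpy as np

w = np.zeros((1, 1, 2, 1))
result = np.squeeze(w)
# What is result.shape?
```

(2,)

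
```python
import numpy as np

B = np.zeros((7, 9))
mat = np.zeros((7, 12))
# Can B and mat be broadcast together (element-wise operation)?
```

No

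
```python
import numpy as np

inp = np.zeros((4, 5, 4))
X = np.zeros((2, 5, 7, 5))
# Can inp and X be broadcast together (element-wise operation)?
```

No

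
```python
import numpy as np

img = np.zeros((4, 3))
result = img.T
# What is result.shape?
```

(3, 4)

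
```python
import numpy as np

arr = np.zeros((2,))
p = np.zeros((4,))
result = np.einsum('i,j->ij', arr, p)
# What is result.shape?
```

(2, 4)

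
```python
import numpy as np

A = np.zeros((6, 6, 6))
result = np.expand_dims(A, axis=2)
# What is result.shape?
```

(6, 6, 1, 6)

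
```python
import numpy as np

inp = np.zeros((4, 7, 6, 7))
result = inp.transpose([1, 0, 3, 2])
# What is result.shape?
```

(7, 4, 7, 6)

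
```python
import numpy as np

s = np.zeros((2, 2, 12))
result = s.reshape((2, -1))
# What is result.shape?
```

(2, 24)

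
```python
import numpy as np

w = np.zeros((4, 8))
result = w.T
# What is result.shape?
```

(8, 4)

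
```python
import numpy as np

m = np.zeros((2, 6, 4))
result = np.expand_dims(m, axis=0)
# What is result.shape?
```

(1, 2, 6, 4)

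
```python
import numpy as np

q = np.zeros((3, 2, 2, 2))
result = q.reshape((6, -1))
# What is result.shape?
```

(6, 4)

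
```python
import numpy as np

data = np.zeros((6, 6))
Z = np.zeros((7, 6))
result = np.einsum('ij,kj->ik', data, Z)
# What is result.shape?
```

(6, 7)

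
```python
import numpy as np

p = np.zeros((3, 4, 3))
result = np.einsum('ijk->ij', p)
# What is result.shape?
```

(3, 4)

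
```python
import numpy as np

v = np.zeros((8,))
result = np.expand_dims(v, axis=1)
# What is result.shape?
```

(8, 1)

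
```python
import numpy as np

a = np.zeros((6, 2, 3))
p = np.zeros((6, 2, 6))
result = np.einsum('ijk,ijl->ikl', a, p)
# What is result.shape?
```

(6, 3, 6)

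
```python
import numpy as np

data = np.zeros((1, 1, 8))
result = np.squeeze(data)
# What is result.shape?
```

(8,)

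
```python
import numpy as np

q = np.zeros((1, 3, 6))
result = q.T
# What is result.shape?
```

(6, 3, 1)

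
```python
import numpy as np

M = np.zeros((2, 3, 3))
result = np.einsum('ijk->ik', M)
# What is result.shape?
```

(2, 3)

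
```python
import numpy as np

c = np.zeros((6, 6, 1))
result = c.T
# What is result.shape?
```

(1, 6, 6)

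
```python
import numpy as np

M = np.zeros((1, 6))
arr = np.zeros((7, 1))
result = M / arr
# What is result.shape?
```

(7, 6)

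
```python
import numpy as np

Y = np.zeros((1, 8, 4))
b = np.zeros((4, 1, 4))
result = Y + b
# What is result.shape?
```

(4, 8, 4)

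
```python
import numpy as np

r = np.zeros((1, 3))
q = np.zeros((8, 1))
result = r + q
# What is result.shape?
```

(8, 3)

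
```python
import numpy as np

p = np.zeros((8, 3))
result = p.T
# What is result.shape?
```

(3, 8)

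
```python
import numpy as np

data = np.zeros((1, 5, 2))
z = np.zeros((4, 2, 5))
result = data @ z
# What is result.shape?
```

(4, 5, 5)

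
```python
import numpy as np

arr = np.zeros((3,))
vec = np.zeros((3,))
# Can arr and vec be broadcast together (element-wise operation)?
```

Yes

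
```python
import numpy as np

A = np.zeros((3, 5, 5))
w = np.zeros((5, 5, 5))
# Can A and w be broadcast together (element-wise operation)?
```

No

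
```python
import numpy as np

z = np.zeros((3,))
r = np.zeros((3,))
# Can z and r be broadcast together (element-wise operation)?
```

Yes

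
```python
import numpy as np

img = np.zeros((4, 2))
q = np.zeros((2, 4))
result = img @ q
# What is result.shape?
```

(4, 4)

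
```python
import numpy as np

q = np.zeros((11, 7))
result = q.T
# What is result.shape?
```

(7, 11)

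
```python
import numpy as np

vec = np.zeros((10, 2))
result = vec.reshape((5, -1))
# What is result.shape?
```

(5, 4)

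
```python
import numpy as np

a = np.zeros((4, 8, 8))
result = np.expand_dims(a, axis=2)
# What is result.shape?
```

(4, 8, 1, 8)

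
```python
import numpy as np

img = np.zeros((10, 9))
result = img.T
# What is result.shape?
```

(9, 10)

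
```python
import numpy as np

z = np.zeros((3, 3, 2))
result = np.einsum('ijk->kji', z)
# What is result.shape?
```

(2, 3, 3)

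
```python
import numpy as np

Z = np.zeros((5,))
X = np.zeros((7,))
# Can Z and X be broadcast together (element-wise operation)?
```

No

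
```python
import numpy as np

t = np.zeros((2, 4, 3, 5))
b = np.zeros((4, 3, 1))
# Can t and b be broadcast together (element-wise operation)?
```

Yes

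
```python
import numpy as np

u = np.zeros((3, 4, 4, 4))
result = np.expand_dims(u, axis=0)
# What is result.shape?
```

(1, 3, 4, 4, 4)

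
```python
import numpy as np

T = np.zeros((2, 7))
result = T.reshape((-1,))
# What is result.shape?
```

(14,)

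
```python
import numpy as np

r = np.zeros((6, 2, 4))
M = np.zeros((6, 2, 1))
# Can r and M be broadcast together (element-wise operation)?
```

Yes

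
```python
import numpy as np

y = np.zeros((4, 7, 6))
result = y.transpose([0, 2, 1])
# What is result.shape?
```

(4, 6, 7)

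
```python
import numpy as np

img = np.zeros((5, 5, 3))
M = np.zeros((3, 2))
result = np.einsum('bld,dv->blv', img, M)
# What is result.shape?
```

(5, 5, 2)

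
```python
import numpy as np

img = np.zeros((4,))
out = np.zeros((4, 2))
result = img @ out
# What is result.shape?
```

(2,)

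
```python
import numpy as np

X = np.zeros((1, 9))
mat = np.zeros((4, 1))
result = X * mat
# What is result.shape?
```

(4, 9)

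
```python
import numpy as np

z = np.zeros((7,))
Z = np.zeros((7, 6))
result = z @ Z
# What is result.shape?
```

(6,)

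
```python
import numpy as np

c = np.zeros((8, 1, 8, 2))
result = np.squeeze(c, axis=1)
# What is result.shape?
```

(8, 8, 2)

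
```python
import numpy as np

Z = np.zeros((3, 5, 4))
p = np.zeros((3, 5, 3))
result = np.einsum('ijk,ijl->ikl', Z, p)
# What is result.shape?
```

(3, 4, 3)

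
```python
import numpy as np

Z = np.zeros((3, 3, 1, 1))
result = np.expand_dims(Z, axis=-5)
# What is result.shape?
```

(1, 3, 3, 1, 1)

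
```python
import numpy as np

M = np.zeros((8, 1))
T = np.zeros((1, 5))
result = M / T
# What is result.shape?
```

(8, 5)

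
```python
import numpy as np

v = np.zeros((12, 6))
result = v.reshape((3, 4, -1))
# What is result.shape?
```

(3, 4, 6)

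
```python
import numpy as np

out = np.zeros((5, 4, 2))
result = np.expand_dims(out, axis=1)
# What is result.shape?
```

(5, 1, 4, 2)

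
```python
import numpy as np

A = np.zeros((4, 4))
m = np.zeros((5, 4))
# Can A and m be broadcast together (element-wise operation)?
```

No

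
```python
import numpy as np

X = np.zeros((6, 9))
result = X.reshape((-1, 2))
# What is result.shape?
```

(27, 2)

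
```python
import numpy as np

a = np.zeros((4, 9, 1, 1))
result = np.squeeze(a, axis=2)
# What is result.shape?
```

(4, 9, 1)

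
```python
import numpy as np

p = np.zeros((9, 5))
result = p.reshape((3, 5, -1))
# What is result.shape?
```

(3, 5, 3)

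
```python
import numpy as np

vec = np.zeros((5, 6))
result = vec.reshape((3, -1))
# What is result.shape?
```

(3, 10)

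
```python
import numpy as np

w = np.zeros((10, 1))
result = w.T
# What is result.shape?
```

(1, 10)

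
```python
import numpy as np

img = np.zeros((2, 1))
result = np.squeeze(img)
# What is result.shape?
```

(2,)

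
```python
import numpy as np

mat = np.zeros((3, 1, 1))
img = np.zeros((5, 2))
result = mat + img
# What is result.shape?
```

(3, 5, 2)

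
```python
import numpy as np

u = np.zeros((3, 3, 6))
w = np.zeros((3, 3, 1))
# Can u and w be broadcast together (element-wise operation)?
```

Yes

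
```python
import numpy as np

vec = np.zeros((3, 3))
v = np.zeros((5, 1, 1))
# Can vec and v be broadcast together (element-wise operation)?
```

Yes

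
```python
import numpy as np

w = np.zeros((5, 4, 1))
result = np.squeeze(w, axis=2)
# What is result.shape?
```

(5, 4)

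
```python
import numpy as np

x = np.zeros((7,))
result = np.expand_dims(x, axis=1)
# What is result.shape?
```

(7, 1)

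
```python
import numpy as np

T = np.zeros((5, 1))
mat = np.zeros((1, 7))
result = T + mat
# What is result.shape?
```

(5, 7)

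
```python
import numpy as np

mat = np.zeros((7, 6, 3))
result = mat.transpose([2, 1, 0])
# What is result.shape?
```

(3, 6, 7)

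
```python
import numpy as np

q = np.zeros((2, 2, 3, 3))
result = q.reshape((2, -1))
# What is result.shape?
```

(2, 18)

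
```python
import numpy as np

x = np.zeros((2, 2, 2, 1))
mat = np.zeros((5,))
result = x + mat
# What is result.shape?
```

(2, 2, 2, 5)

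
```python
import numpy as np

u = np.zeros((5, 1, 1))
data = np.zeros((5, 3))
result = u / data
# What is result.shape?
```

(5, 5, 3)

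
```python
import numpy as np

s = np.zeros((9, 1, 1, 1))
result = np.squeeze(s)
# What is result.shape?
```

(9,)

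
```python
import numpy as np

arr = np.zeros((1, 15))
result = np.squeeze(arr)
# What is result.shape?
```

(15,)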